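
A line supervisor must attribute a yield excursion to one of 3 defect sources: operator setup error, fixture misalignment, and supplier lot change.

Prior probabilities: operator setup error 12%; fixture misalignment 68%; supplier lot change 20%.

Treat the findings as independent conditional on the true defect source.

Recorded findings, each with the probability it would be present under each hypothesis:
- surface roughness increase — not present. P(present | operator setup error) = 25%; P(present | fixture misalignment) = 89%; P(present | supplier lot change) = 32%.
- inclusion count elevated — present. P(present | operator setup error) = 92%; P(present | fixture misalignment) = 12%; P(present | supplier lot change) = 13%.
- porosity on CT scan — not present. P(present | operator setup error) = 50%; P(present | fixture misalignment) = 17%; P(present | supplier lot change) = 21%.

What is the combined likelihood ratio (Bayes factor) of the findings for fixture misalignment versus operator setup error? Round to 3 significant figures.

Take the product of per-finding likelihoods under each hypothesis (using 1 − P(present | H) for each absent finding), then divide.
  fixture misalignment: (1 − 0.89) × 0.12 × (1 − 0.17) = 0.010956
  operator setup error: (1 − 0.25) × 0.92 × (1 − 0.50) = 0.345
Bayes factor = 0.010956 / 0.345 ≈ 0.0318

0.0318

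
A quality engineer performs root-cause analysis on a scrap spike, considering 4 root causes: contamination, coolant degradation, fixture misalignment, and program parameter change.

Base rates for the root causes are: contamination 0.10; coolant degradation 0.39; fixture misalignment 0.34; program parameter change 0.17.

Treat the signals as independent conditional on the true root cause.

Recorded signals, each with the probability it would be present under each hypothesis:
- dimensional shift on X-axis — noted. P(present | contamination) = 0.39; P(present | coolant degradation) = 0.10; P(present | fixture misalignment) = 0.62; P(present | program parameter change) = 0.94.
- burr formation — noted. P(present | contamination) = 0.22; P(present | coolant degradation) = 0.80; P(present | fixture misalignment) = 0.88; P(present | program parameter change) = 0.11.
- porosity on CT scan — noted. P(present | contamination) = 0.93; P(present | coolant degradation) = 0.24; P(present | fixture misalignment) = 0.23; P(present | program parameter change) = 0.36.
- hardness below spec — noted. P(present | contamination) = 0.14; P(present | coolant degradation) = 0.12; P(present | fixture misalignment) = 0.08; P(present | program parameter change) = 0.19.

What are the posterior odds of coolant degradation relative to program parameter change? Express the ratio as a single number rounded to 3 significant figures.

0.747

Unnormalized posterior weight (prior times the signal likelihoods) for each of the two hypotheses:
  coolant degradation: 0.39 × 0.10 × 0.80 × 0.24 × 0.12 = 0.00089856
  program parameter change: 0.17 × 0.94 × 0.11 × 0.36 × 0.19 = 0.0012023
Posterior odds = 0.00089856 / 0.0012023 ≈ 0.747.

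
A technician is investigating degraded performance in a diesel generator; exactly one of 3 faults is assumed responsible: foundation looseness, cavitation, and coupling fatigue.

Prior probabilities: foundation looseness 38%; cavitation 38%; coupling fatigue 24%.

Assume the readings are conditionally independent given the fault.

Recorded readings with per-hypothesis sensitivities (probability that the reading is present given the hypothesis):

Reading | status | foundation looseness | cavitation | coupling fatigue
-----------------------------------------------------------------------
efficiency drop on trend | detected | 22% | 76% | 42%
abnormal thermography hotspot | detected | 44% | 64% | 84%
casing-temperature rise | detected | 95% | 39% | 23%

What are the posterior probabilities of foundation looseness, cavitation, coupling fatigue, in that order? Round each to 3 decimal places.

Multiply each prior by the joint likelihood of the reading pattern:
  foundation looseness: 0.38 × 0.22 × 0.44 × 0.95 = 0.034945
  cavitation: 0.38 × 0.76 × 0.64 × 0.39 = 0.072084
  coupling fatigue: 0.24 × 0.42 × 0.84 × 0.23 = 0.019475
The unnormalized weights sum to 0.1265.
P(foundation looseness | evidence) = 0.034945 / 0.1265 ≈ 0.276
P(cavitation | evidence) = 0.072084 / 0.1265 ≈ 0.570
P(coupling fatigue | evidence) = 0.019475 / 0.1265 ≈ 0.154

0.276, 0.570, 0.154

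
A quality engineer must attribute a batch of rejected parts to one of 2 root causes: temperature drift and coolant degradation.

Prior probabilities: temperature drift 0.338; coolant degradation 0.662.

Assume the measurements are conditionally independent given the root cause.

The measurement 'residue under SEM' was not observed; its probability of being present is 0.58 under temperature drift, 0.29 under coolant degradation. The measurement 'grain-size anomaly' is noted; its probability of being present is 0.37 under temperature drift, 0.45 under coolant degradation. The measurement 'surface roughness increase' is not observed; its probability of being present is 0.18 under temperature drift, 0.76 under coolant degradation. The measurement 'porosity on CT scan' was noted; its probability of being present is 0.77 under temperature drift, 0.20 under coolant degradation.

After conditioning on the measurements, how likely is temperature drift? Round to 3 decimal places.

0.766

For each hypothesis, the unnormalized posterior weight is prior × product of the measurement likelihoods (using 1 − P(present | H) for each absent measurement):
  temperature drift: 0.338 × (1 − 0.58) × 0.37 × (1 − 0.18) × 0.77 = 0.033164
  coolant degradation: 0.662 × (1 − 0.29) × 0.45 × (1 − 0.76) × 0.20 = 0.010152
Normalizing constant Z = 0.033164 + 0.010152 = 0.043317.
P(temperature drift | evidence) = 0.033164 / 0.043317 ≈ 0.766.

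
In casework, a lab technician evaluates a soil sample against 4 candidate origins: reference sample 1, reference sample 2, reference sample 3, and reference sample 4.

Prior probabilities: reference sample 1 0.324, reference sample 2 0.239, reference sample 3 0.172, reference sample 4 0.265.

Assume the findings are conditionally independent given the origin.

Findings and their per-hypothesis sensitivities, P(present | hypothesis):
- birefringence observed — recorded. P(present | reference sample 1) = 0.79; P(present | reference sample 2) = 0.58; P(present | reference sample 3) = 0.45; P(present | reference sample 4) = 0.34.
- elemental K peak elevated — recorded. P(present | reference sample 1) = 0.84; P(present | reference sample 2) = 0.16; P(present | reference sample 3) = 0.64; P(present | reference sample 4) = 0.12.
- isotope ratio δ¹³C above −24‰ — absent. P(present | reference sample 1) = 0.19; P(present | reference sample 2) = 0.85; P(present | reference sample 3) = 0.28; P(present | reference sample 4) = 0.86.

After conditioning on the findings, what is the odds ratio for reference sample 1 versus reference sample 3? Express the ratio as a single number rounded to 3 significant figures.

Unnormalized posterior weight (prior times the finding likelihoods) for each of the two hypotheses (using 1 − P(present | H) for each absent finding):
  reference sample 1: 0.324 × 0.79 × 0.84 × (1 − 0.19) = 0.17416
  reference sample 3: 0.172 × 0.45 × 0.64 × (1 − 0.28) = 0.035666
Odds(reference sample 1 : reference sample 3) = 0.17416 / 0.035666 ≈ 4.88.

4.88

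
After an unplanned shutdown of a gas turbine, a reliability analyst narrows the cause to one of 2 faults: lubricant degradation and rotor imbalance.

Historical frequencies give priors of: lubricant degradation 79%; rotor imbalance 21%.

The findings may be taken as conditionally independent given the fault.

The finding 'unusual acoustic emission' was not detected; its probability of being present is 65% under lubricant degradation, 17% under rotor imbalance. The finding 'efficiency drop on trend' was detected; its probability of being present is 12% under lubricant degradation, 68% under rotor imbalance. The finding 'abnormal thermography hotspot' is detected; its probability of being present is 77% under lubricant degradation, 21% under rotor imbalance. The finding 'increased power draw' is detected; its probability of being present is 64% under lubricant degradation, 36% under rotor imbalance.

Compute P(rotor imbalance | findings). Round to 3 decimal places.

0.354

For each hypothesis, the unnormalized posterior weight is prior × product of the finding likelihoods (using 1 − P(present | H) for each absent finding):
  lubricant degradation: 0.79 × (1 − 0.65) × 0.12 × 0.77 × 0.64 = 0.016351
  rotor imbalance: 0.21 × (1 − 0.17) × 0.68 × 0.21 × 0.36 = 0.0089604
The unnormalized weights sum to 0.025312.
P(rotor imbalance | evidence) = 0.0089604 / 0.025312 ≈ 0.354.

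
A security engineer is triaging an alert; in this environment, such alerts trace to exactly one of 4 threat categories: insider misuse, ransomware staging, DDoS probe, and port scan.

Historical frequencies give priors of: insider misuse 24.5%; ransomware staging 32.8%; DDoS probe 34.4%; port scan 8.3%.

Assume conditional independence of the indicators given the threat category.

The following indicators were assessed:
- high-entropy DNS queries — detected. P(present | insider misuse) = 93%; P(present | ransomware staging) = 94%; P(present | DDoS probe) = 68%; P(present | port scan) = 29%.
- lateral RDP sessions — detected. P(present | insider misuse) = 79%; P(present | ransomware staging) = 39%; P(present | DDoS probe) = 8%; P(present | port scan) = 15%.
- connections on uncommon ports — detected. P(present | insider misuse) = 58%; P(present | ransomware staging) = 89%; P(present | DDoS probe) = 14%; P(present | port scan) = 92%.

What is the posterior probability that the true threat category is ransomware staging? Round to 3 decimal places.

0.492

Multiply each prior by the joint likelihood of the indicator pattern:
  insider misuse: 0.245 × 0.93 × 0.79 × 0.58 = 0.1044
  ransomware staging: 0.328 × 0.94 × 0.39 × 0.89 = 0.10702
  DDoS probe: 0.344 × 0.68 × 0.08 × 0.14 = 0.0026199
  port scan: 0.083 × 0.29 × 0.15 × 0.92 = 0.0033217
The unnormalized weights sum to 0.21736.
P(ransomware staging | evidence) = 0.10702 / 0.21736 ≈ 0.492.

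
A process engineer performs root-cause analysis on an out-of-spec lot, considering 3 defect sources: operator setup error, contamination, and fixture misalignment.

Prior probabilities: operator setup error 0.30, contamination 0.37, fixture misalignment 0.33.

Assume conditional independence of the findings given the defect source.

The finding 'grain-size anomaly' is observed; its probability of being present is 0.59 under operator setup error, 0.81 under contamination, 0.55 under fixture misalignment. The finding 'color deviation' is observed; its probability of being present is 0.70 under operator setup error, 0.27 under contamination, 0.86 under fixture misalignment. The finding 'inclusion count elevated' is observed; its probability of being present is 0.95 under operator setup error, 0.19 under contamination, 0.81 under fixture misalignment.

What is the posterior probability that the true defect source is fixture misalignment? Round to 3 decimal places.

Multiply each prior by the joint likelihood of the evidence pattern:
  operator setup error: 0.30 × 0.59 × 0.70 × 0.95 = 0.1177
  contamination: 0.37 × 0.81 × 0.27 × 0.19 = 0.015375
  fixture misalignment: 0.33 × 0.55 × 0.86 × 0.81 = 0.12643
The unnormalized weights sum to 0.25951.
P(fixture misalignment | evidence) = 0.12643 / 0.25951 ≈ 0.487.

0.487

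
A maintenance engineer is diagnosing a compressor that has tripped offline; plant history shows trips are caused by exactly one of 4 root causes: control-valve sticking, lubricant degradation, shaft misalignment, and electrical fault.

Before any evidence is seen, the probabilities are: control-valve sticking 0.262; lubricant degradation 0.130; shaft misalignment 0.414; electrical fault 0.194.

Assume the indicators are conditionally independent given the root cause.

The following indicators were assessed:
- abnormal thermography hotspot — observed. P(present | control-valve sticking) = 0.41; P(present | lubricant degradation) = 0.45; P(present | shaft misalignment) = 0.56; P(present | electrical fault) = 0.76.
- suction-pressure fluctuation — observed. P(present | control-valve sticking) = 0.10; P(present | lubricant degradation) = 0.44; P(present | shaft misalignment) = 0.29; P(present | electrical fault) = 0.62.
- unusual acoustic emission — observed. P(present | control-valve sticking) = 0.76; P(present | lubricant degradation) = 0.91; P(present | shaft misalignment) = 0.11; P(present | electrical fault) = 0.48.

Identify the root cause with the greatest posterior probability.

Multiply each prior by the joint likelihood of the indicator pattern:
  control-valve sticking: 0.262 × 0.41 × 0.10 × 0.76 = 0.0081639
  lubricant degradation: 0.130 × 0.45 × 0.44 × 0.91 = 0.023423
  shaft misalignment: 0.414 × 0.56 × 0.29 × 0.11 = 0.0073957
  electrical fault: 0.194 × 0.76 × 0.62 × 0.48 = 0.043878
The unnormalized weights sum to 0.082861.
P(control-valve sticking | evidence) ≈ 0.0081639 / 0.082861 ≈ 0.099
P(lubricant degradation | evidence) ≈ 0.023423 / 0.082861 ≈ 0.283
P(shaft misalignment | evidence) ≈ 0.0073957 / 0.082861 ≈ 0.089
P(electrical fault | evidence) ≈ 0.043878 / 0.082861 ≈ 0.530
The largest is 0.530, so electrical fault is most probable.

electrical fault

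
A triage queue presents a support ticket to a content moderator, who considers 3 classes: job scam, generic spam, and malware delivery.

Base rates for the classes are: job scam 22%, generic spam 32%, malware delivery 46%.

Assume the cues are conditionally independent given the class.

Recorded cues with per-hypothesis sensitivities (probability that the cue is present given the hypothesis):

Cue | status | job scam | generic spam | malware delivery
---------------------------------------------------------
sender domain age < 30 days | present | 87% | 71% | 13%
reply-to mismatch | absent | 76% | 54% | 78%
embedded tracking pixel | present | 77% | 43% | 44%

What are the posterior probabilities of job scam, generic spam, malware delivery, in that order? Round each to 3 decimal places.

0.411, 0.522, 0.067

Multiply each prior by the joint likelihood of the cue pattern (using 1 − P(present | H) for each absent cue):
  job scam: 0.22 × 0.87 × (1 − 0.76) × 0.77 = 0.035371
  generic spam: 0.32 × 0.71 × (1 − 0.54) × 0.43 = 0.04494
  malware delivery: 0.46 × 0.13 × (1 − 0.78) × 0.44 = 0.0057886
The unnormalized weights sum to 0.0861.
P(job scam | evidence) = 0.035371 / 0.0861 ≈ 0.411
P(generic spam | evidence) = 0.04494 / 0.0861 ≈ 0.522
P(malware delivery | evidence) = 0.0057886 / 0.0861 ≈ 0.067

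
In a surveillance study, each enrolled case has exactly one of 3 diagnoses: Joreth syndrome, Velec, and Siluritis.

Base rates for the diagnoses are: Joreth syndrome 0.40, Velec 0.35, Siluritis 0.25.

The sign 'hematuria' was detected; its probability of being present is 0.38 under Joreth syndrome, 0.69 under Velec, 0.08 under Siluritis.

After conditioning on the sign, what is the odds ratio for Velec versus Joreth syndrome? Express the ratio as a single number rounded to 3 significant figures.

1.59

The normalizing constant cancels in an odds ratio, so compute prior × likelihood for the two hypotheses only:
  Velec: 0.35 × 0.69 = 0.2415
  Joreth syndrome: 0.40 × 0.38 = 0.152
Odds(Velec : Joreth syndrome) = 0.2415 / 0.152 ≈ 1.59.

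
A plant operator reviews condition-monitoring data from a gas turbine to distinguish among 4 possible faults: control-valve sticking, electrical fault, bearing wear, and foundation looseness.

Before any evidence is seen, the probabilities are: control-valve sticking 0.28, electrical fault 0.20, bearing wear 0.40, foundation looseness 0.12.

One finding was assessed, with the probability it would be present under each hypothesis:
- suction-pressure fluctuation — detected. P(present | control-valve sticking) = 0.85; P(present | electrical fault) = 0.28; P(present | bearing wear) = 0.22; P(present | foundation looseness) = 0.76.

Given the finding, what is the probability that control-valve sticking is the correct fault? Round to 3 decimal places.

0.503

By Bayes' rule, the unnormalized weight for each hypothesis is prior × likelihood:
  control-valve sticking: 0.28 × 0.85 = 0.238
  electrical fault: 0.20 × 0.28 = 0.056
  bearing wear: 0.40 × 0.22 = 0.088
  foundation looseness: 0.12 × 0.76 = 0.0912
Marginal likelihood of the evidence = 0.4732.
P(control-valve sticking | evidence) = 0.238 / 0.4732 ≈ 0.503.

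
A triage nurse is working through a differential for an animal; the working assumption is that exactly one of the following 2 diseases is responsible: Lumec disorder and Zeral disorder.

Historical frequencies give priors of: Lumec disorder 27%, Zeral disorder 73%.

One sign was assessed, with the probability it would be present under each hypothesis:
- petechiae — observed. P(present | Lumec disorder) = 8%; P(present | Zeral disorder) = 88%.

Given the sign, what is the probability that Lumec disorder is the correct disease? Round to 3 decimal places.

0.033

By Bayes' rule, the unnormalized weight for each hypothesis is prior × likelihood:
  Lumec disorder: 0.27 × 0.08 = 0.0216
  Zeral disorder: 0.73 × 0.88 = 0.6424
Marginal likelihood of the evidence = 0.664.
P(Lumec disorder | evidence) = 0.0216 / 0.664 ≈ 0.033.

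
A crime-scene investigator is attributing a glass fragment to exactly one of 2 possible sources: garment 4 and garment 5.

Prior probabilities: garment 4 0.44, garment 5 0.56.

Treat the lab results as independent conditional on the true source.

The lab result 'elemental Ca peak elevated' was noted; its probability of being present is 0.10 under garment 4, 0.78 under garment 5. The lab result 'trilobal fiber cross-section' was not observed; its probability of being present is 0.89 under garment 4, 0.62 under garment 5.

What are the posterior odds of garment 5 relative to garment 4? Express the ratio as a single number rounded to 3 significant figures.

34.3

Unnormalized posterior weight (prior times the lab result likelihoods) for each of the two hypotheses (using 1 − P(present | H) for each absent lab result):
  garment 5: 0.56 × 0.78 × (1 − 0.62) = 0.16598
  garment 4: 0.44 × 0.10 × (1 − 0.89) = 0.00484
Odds(garment 5 : garment 4) = 0.16598 / 0.00484 ≈ 34.3.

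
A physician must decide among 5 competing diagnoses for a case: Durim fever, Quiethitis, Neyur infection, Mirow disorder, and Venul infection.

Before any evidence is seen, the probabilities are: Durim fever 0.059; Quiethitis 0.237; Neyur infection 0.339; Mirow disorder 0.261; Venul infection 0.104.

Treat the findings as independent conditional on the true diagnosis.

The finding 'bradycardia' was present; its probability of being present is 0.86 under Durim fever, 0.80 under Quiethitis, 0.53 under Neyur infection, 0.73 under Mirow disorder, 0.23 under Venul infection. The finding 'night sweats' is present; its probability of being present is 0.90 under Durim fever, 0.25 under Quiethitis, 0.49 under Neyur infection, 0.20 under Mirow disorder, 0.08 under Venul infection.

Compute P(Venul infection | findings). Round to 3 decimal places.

For each hypothesis, the unnormalized posterior weight is prior × product of the finding likelihoods:
  Durim fever: 0.059 × 0.86 × 0.90 = 0.045666
  Quiethitis: 0.237 × 0.80 × 0.25 = 0.0474
  Neyur infection: 0.339 × 0.53 × 0.49 = 0.088038
  Mirow disorder: 0.261 × 0.73 × 0.20 = 0.038106
  Venul infection: 0.104 × 0.23 × 0.08 = 0.0019136
Normalizing constant Z = 0.045666 + 0.0474 + 0.088038 + 0.038106 + 0.0019136 = 0.22112.
P(Venul infection | evidence) = 0.0019136 / 0.22112 ≈ 0.009.

0.009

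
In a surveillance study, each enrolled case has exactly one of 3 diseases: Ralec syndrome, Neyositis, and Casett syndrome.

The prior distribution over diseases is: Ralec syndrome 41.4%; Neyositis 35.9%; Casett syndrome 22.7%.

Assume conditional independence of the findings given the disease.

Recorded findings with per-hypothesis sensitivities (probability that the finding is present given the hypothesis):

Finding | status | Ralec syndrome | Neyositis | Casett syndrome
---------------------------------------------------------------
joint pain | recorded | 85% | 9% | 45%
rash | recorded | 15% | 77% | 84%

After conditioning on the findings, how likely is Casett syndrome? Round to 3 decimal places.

By Bayes' rule with conditional independence, the unnormalized weight for each hypothesis is prior × ∏ likelihoods:
  Ralec syndrome: 0.414 × 0.85 × 0.15 = 0.052785
  Neyositis: 0.359 × 0.09 × 0.77 = 0.024879
  Casett syndrome: 0.227 × 0.45 × 0.84 = 0.085806
Marginal likelihood of the evidence = 0.16347.
P(Casett syndrome | evidence) = 0.085806 / 0.16347 ≈ 0.525.

0.525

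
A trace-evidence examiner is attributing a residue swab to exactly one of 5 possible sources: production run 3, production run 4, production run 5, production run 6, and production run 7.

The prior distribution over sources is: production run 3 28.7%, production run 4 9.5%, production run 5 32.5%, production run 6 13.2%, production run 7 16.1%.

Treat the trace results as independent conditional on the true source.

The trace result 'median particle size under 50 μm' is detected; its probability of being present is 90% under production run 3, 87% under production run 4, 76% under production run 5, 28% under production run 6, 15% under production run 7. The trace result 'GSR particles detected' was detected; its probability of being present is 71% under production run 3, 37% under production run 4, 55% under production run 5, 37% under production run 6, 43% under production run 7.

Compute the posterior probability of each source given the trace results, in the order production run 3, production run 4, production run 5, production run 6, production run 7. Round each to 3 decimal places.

For each hypothesis, the unnormalized posterior weight is prior × product of the trace result likelihoods:
  production run 3: 0.287 × 0.90 × 0.71 = 0.18339
  production run 4: 0.095 × 0.87 × 0.37 = 0.030581
  production run 5: 0.325 × 0.76 × 0.55 = 0.13585
  production run 6: 0.132 × 0.28 × 0.37 = 0.013675
  production run 7: 0.161 × 0.15 × 0.43 = 0.010384
The unnormalized weights sum to 0.37388.
P(production run 3 | evidence) = 0.18339 / 0.37388 ≈ 0.491
P(production run 4 | evidence) = 0.030581 / 0.37388 ≈ 0.082
P(production run 5 | evidence) = 0.13585 / 0.37388 ≈ 0.363
P(production run 6 | evidence) = 0.013675 / 0.37388 ≈ 0.037
P(production run 7 | evidence) = 0.010384 / 0.37388 ≈ 0.028

0.491, 0.082, 0.363, 0.037, 0.028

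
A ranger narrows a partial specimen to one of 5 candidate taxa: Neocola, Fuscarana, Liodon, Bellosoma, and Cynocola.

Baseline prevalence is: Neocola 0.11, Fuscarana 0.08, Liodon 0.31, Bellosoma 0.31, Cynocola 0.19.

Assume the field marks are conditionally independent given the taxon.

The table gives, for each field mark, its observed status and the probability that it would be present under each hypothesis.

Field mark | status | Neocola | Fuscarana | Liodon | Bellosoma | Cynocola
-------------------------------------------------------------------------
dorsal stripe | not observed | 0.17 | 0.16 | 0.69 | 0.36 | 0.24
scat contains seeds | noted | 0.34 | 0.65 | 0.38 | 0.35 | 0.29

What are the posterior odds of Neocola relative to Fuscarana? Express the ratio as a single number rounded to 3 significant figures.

0.711

The normalizing constant cancels in an odds ratio, so compute prior × likelihood for the two hypotheses only (using 1 − P(present | H) for each absent field mark):
  Neocola: 0.11 × (1 − 0.17) × 0.34 = 0.031042
  Fuscarana: 0.08 × (1 − 0.16) × 0.65 = 0.04368
Posterior odds = 0.031042 / 0.04368 ≈ 0.711.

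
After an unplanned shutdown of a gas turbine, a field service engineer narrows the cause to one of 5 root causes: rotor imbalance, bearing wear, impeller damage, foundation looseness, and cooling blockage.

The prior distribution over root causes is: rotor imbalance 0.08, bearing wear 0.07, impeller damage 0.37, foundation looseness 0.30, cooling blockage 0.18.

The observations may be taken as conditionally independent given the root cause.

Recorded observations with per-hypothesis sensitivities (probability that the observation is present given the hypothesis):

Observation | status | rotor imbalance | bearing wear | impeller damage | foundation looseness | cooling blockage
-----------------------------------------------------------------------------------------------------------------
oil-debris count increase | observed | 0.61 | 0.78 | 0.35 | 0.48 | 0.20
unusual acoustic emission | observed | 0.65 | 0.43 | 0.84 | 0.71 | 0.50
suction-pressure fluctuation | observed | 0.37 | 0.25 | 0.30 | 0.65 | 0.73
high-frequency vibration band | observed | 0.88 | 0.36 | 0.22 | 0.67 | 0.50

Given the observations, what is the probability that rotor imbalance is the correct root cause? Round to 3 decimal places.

0.146

Multiply each prior by the joint likelihood of the evidence pattern:
  rotor imbalance: 0.08 × 0.61 × 0.65 × 0.37 × 0.88 = 0.010328
  bearing wear: 0.07 × 0.78 × 0.43 × 0.25 × 0.36 = 0.002113
  impeller damage: 0.37 × 0.35 × 0.84 × 0.30 × 0.22 = 0.0071795
  foundation looseness: 0.30 × 0.48 × 0.71 × 0.65 × 0.67 = 0.044526
  cooling blockage: 0.18 × 0.20 × 0.50 × 0.73 × 0.50 = 0.00657
The unnormalized weights sum to 0.070716.
P(rotor imbalance | evidence) = 0.010328 / 0.070716 ≈ 0.146.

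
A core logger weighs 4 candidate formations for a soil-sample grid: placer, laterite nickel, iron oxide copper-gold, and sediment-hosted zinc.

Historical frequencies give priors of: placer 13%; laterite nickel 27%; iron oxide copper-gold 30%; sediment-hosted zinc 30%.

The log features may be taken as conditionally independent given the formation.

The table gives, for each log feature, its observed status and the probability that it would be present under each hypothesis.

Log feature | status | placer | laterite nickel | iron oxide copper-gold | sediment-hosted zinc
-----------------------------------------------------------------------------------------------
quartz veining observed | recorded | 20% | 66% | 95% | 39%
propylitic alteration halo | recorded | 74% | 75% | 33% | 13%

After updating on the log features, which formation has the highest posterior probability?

laterite nickel

For each hypothesis, the unnormalized posterior weight is prior × product of the log feature likelihoods:
  placer: 0.13 × 0.20 × 0.74 = 0.01924
  laterite nickel: 0.27 × 0.66 × 0.75 = 0.13365
  iron oxide copper-gold: 0.30 × 0.95 × 0.33 = 0.09405
  sediment-hosted zinc: 0.30 × 0.39 × 0.13 = 0.01521
The unnormalized weights sum to 0.26215.
P(placer | evidence) ≈ 0.01924 / 0.26215 ≈ 0.073
P(laterite nickel | evidence) ≈ 0.13365 / 0.26215 ≈ 0.510
P(iron oxide copper-gold | evidence) ≈ 0.09405 / 0.26215 ≈ 0.359
P(sediment-hosted zinc | evidence) ≈ 0.01521 / 0.26215 ≈ 0.058
The largest is 0.510, so laterite nickel is most probable.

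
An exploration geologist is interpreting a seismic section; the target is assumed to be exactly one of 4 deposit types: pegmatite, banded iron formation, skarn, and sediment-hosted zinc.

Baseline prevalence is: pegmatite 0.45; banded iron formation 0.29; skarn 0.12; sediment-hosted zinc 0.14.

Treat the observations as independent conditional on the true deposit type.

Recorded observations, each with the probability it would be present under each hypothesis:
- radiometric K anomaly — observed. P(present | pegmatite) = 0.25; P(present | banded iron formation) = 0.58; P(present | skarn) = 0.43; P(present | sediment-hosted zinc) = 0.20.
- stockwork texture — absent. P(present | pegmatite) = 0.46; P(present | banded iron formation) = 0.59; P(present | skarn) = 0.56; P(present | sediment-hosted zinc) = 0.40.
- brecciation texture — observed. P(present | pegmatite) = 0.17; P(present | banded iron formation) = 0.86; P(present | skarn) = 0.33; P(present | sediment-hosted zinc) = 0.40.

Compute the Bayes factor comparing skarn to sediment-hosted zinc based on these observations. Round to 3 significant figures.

The Bayes factor is the ratio of the joint likelihoods of the evidence pattern under the two hypotheses (using 1 − P(present | H) for each absent observation).
  skarn: 0.43 × (1 − 0.56) × 0.33 = 0.062436
  sediment-hosted zinc: 0.20 × (1 − 0.40) × 0.40 = 0.048
Bayes factor = 0.062436 / 0.048 ≈ 1.30

1.30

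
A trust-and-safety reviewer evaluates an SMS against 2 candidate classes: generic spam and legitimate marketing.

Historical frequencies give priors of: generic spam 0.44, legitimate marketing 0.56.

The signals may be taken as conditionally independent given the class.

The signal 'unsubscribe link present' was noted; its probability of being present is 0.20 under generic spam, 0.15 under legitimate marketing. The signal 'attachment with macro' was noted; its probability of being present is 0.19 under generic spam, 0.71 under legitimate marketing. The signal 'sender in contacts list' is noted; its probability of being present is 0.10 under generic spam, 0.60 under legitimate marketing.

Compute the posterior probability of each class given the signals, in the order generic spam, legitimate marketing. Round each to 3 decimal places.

0.045, 0.955

For each hypothesis, the unnormalized posterior weight is prior × product of the signal likelihoods:
  generic spam: 0.44 × 0.20 × 0.19 × 0.10 = 0.001672
  legitimate marketing: 0.56 × 0.15 × 0.71 × 0.60 = 0.035784
Normalizing constant Z = 0.001672 + 0.035784 = 0.037456.
P(generic spam | evidence) = 0.001672 / 0.037456 ≈ 0.045
P(legitimate marketing | evidence) = 0.035784 / 0.037456 ≈ 0.955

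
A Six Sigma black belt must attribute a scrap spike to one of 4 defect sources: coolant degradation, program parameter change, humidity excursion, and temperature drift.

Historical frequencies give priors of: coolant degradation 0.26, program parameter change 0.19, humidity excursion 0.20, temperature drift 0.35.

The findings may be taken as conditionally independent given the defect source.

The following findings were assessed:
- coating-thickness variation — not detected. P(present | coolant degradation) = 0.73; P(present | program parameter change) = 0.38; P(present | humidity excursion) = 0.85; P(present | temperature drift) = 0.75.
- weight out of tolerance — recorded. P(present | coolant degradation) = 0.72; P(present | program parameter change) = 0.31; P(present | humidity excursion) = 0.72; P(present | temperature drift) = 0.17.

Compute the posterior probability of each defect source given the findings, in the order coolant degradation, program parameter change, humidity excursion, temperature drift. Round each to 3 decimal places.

0.409, 0.296, 0.175, 0.120

By Bayes' rule with conditional independence, the unnormalized weight for each hypothesis is prior × ∏ likelihoods (using 1 − P(present | H) for each absent finding):
  coolant degradation: 0.26 × (1 − 0.73) × 0.72 = 0.050544
  program parameter change: 0.19 × (1 − 0.38) × 0.31 = 0.036518
  humidity excursion: 0.20 × (1 − 0.85) × 0.72 = 0.0216
  temperature drift: 0.35 × (1 − 0.75) × 0.17 = 0.014875
The unnormalized weights sum to 0.12354.
P(coolant degradation | evidence) = 0.050544 / 0.12354 ≈ 0.409
P(program parameter change | evidence) = 0.036518 / 0.12354 ≈ 0.296
P(humidity excursion | evidence) = 0.0216 / 0.12354 ≈ 0.175
P(temperature drift | evidence) = 0.014875 / 0.12354 ≈ 0.120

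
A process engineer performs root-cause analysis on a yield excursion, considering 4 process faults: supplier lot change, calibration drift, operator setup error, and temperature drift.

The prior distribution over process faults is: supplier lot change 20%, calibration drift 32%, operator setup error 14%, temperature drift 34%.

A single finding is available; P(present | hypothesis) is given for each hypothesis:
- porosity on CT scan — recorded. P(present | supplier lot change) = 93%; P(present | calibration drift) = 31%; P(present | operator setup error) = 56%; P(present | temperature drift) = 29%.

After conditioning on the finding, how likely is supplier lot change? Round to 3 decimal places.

0.402

Multiply each prior by the likelihood of the finding:
  supplier lot change: 0.20 × 0.93 = 0.186
  calibration drift: 0.32 × 0.31 = 0.0992
  operator setup error: 0.14 × 0.56 = 0.0784
  temperature drift: 0.34 × 0.29 = 0.0986
Normalizing constant Z = 0.186 + 0.0992 + 0.0784 + 0.0986 = 0.4622.
P(supplier lot change | evidence) = 0.186 / 0.4622 ≈ 0.402.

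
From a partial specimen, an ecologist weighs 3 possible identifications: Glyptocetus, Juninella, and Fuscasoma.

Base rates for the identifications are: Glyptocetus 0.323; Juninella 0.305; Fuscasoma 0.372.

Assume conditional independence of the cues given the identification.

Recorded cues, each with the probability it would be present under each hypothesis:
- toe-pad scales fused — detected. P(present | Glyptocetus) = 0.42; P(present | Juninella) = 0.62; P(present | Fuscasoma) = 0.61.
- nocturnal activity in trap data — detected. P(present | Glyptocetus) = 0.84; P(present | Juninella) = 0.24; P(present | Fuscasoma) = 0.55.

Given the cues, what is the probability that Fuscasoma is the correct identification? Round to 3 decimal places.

By Bayes' rule with conditional independence, the unnormalized weight for each hypothesis is prior × ∏ likelihoods:
  Glyptocetus: 0.323 × 0.42 × 0.84 = 0.11395
  Juninella: 0.305 × 0.62 × 0.24 = 0.045384
  Fuscasoma: 0.372 × 0.61 × 0.55 = 0.12481
Marginal likelihood of the evidence = 0.28414.
P(Fuscasoma | evidence) = 0.12481 / 0.28414 ≈ 0.439.

0.439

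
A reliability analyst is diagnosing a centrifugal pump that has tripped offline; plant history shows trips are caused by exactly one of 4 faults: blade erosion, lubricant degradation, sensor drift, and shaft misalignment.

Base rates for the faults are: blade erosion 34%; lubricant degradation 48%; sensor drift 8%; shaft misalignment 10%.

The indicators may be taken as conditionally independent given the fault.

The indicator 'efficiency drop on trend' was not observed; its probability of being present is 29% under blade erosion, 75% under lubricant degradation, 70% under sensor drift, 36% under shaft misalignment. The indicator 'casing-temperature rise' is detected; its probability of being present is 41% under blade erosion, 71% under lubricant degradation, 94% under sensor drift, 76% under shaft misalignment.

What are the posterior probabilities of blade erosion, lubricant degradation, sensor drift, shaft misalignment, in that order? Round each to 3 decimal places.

0.388, 0.334, 0.088, 0.190

For each hypothesis, the unnormalized posterior weight is prior × product of the indicator likelihoods (using 1 − P(present | H) for each absent indicator):
  blade erosion: 0.34 × (1 − 0.29) × 0.41 = 0.098974
  lubricant degradation: 0.48 × (1 − 0.75) × 0.71 = 0.0852
  sensor drift: 0.08 × (1 − 0.70) × 0.94 = 0.02256
  shaft misalignment: 0.10 × (1 − 0.36) × 0.76 = 0.04864
The unnormalized weights sum to 0.25537.
P(blade erosion | evidence) = 0.098974 / 0.25537 ≈ 0.388
P(lubricant degradation | evidence) = 0.0852 / 0.25537 ≈ 0.334
P(sensor drift | evidence) = 0.02256 / 0.25537 ≈ 0.088
P(shaft misalignment | evidence) = 0.04864 / 0.25537 ≈ 0.190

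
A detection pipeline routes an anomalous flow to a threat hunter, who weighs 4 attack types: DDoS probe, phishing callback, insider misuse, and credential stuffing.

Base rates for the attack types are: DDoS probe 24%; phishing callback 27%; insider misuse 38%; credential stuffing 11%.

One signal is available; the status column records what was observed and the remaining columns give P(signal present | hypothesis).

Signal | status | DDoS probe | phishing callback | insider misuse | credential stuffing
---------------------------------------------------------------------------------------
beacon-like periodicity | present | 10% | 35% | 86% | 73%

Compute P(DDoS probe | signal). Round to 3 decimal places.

By Bayes' rule, the unnormalized weight for each hypothesis is prior × likelihood:
  DDoS probe: 0.24 × 0.10 = 0.024
  phishing callback: 0.27 × 0.35 = 0.0945
  insider misuse: 0.38 × 0.86 = 0.3268
  credential stuffing: 0.11 × 0.73 = 0.0803
Normalizing constant Z = 0.024 + 0.0945 + 0.3268 + 0.0803 = 0.5256.
P(DDoS probe | evidence) = 0.024 / 0.5256 ≈ 0.046.

0.046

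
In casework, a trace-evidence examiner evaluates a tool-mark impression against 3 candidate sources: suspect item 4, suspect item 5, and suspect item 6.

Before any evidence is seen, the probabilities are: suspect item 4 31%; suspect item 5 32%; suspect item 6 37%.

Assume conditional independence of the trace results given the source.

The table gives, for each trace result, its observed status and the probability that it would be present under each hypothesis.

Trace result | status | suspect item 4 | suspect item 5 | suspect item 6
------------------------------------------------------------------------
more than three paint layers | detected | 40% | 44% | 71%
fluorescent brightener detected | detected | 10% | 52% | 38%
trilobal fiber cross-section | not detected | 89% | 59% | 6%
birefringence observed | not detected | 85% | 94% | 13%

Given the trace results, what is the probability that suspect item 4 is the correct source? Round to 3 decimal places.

0.002

By Bayes' rule with conditional independence, the unnormalized weight for each hypothesis is prior × ∏ likelihoods (using 1 − P(present | H) for each absent trace result):
  suspect item 4: 0.31 × 0.40 × 0.10 × (1 − 0.89) × (1 − 0.85) = 0.0002046
  suspect item 5: 0.32 × 0.44 × 0.52 × (1 − 0.59) × (1 − 0.94) = 0.0018011
  suspect item 6: 0.37 × 0.71 × 0.38 × (1 − 0.06) × (1 − 0.13) = 0.081638
Normalizing constant Z = 0.0002046 + 0.0018011 + 0.081638 = 0.083643.
P(suspect item 4 | evidence) = 0.0002046 / 0.083643 ≈ 0.002.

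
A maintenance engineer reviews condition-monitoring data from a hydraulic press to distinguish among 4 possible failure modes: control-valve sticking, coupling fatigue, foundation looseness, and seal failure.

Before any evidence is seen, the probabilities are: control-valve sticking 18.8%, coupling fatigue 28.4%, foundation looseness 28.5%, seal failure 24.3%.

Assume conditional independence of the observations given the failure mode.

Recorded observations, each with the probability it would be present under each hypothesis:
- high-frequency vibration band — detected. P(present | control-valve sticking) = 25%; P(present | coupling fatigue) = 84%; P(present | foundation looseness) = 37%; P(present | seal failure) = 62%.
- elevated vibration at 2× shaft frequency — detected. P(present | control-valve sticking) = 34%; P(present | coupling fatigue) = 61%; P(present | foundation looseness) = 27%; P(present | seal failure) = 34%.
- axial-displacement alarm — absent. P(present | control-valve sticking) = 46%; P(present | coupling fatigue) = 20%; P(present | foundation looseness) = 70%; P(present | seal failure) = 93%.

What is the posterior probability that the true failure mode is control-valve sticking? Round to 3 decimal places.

Multiply each prior by the joint likelihood of the evidence pattern (using 1 − P(present | H) for each absent observation):
  control-valve sticking: 0.188 × 0.25 × 0.34 × (1 − 0.46) = 0.0086292
  coupling fatigue: 0.284 × 0.84 × 0.61 × (1 − 0.20) = 0.11642
  foundation looseness: 0.285 × 0.37 × 0.27 × (1 − 0.70) = 0.0085415
  seal failure: 0.243 × 0.62 × 0.34 × (1 − 0.93) = 0.0035857
The unnormalized weights sum to 0.13717.
P(control-valve sticking | evidence) = 0.0086292 / 0.13717 ≈ 0.063.

0.063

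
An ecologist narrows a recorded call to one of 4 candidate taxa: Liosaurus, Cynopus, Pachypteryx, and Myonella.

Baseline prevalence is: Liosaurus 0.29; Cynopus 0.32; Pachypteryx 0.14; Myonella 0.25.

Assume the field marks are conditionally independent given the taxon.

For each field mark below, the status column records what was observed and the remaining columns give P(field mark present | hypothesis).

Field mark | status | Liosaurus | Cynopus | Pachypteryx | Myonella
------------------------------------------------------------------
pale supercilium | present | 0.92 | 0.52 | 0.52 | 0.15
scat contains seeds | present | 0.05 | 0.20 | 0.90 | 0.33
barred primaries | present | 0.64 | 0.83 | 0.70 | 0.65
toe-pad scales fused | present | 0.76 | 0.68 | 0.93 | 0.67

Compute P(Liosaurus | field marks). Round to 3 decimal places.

For each hypothesis, the unnormalized posterior weight is prior × product of the field mark likelihoods:
  Liosaurus: 0.29 × 0.92 × 0.05 × 0.64 × 0.76 = 0.0064886
  Cynopus: 0.32 × 0.52 × 0.20 × 0.83 × 0.68 = 0.018783
  Pachypteryx: 0.14 × 0.52 × 0.90 × 0.70 × 0.93 = 0.042654
  Myonella: 0.25 × 0.15 × 0.33 × 0.65 × 0.67 = 0.0053893
Normalizing constant Z = 0.0064886 + 0.018783 + 0.042654 + 0.0053893 = 0.073315.
P(Liosaurus | evidence) = 0.0064886 / 0.073315 ≈ 0.089.

0.089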